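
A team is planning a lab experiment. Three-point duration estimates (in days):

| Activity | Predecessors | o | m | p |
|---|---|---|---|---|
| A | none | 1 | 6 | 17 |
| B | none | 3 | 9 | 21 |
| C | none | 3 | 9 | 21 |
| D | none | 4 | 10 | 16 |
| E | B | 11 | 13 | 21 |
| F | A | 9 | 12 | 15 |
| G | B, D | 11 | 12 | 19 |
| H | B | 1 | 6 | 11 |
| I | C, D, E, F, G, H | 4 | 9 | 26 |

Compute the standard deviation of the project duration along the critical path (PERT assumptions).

5.02 days

te_A = (1 + 4·6 + 17)/6 = 42/6 = 7; σ²_A = ((17−1)/6)² = 7.111
te_B = (3 + 4·9 + 21)/6 = 60/6 = 10; σ²_B = ((21−3)/6)² = 9.000
te_C = (3 + 4·9 + 21)/6 = 60/6 = 10; σ²_C = ((21−3)/6)² = 9.000
te_D = (4 + 4·10 + 16)/6 = 60/6 = 10; σ²_D = ((16−4)/6)² = 4.000
te_E = (11 + 4·13 + 21)/6 = 84/6 = 14; σ²_E = ((21−11)/6)² = 2.778
te_F = (9 + 4·12 + 15)/6 = 72/6 = 12; σ²_F = ((15−9)/6)² = 1.000
te_G = (11 + 4·12 + 19)/6 = 78/6 = 13; σ²_G = ((19−11)/6)² = 1.778
te_H = (1 + 4·6 + 11)/6 = 36/6 = 6; σ²_H = ((11−1)/6)² = 2.778
te_I = (4 + 4·9 + 26)/6 = 66/6 = 11; σ²_I = ((26−4)/6)² = 13.444

Forward pass:
ES_A = 0; EF_A = 7
ES_B = 0; EF_B = 10
ES_C = 0; EF_C = 10
ES_D = 0; EF_D = 10
ES_E = 10; EF_E = 10+14 = 24
ES_F = 7; EF_F = 7+12 = 19
ES_G = max(EF_B=10, EF_D=10) = 10; EF_G = 10+13 = 23
ES_H = 10; EF_H = 10+6 = 16
ES_I = max(EF_C=10, EF_D=10, EF_E=24, EF_F=19, EF_G=23, EF_H=16) = 24; EF_I = 24+11 = 35
Expected project duration μ = 35 days. Critical path: B → E → I.

Variance along critical path = 9.000 + 2.778 + 13.444 = 25.222
σ = √25.222 = 5.022 days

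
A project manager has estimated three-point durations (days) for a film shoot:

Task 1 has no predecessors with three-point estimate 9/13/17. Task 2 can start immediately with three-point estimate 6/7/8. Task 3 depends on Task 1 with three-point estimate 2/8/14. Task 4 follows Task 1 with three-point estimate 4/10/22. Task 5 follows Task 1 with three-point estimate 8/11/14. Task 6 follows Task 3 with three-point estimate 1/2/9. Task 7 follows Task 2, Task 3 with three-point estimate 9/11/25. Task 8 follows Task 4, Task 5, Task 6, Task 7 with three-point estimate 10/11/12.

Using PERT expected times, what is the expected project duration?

45 days

te_Task 1 = (9 + 4·13 + 17)/6 = 78/6 = 13
te_Task 2 = (6 + 4·7 + 8)/6 = 42/6 = 7
te_Task 3 = (2 + 4·8 + 14)/6 = 48/6 = 8
te_Task 4 = (4 + 4·10 + 22)/6 = 66/6 = 11
te_Task 5 = (8 + 4·11 + 14)/6 = 66/6 = 11
te_Task 6 = (1 + 4·2 + 9)/6 = 18/6 = 3
te_Task 7 = (9 + 4·11 + 25)/6 = 78/6 = 13
te_Task 8 = (10 + 4·11 + 12)/6 = 66/6 = 11

Forward pass:
ES_Task 1 = 0; EF_Task 1 = 13
ES_Task 2 = 0; EF_Task 2 = 7
ES_Task 3 = 13; EF_Task 3 = 13+8 = 21
ES_Task 4 = 13; EF_Task 4 = 13+11 = 24
ES_Task 5 = 13; EF_Task 5 = 13+11 = 24
ES_Task 6 = 21; EF_Task 6 = 21+3 = 24
ES_Task 7 = max(EF_Task 2=7, EF_Task 3=21) = 21; EF_Task 7 = 21+13 = 34
ES_Task 8 = max(EF_Task 4=24, EF_Task 5=24, EF_Task 6=24, EF_Task 7=34) = 34; EF_Task 8 = 34+11 = 45
Expected project duration μ = 45 days. Critical path: Task 1 → Task 3 → Task 7 → Task 8.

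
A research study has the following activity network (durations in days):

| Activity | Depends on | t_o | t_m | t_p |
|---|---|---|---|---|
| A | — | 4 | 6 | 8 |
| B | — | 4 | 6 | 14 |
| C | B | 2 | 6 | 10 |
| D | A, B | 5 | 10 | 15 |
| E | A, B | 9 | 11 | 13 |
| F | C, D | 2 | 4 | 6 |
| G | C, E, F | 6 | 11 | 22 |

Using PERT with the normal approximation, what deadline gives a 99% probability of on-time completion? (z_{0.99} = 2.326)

te_A = (4 + 4·6 + 8)/6 = 36/6 = 6; σ²_A = ((8−4)/6)² = 0.444
te_B = (4 + 4·6 + 14)/6 = 42/6 = 7; σ²_B = ((14−4)/6)² = 2.778
te_C = (2 + 4·6 + 10)/6 = 36/6 = 6; σ²_C = ((10−2)/6)² = 1.778
te_D = (5 + 4·10 + 15)/6 = 60/6 = 10; σ²_D = ((15−5)/6)² = 2.778
te_E = (9 + 4·11 + 13)/6 = 66/6 = 11; σ²_E = ((13−9)/6)² = 0.444
te_F = (2 + 4·4 + 6)/6 = 24/6 = 4; σ²_F = ((6−2)/6)² = 0.444
te_G = (6 + 4·11 + 22)/6 = 72/6 = 12; σ²_G = ((22−6)/6)² = 7.111

Forward pass:
ES_A = 0; EF_A = 6
ES_B = 0; EF_B = 7
ES_C = 7; EF_C = 7+6 = 13
ES_D = max(EF_A=6, EF_B=7) = 7; EF_D = 7+10 = 17
ES_E = max(EF_A=6, EF_B=7) = 7; EF_E = 7+11 = 18
ES_F = max(EF_C=13, EF_D=17) = 17; EF_F = 17+4 = 21
ES_G = max(EF_C=13, EF_E=18, EF_F=21) = 21; EF_G = 21+12 = 33
Expected project duration μ = 33 days. Critical path: B → D → F → G.

Variance along critical path = 2.778 + 2.778 + 0.444 + 7.111 = 13.111; σ = 3.621 days.
D = μ + z·σ = 33 + 2.326·3.621 = 41.4 days

41.4 days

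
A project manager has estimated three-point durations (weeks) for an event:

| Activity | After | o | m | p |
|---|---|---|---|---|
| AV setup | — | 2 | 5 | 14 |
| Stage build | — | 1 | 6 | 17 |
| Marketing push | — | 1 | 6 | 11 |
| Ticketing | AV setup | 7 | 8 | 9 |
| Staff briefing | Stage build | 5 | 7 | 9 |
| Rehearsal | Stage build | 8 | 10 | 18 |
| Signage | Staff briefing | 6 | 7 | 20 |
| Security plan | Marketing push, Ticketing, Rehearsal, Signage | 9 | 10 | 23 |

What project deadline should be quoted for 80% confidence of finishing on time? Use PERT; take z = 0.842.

te_AV setup = (2 + 4·5 + 14)/6 = 36/6 = 6; σ²_AV setup = ((14−2)/6)² = 4.000
te_Stage build = (1 + 4·6 + 17)/6 = 42/6 = 7; σ²_Stage build = ((17−1)/6)² = 7.111
te_Marketing push = (1 + 4·6 + 11)/6 = 36/6 = 6; σ²_Marketing push = ((11−1)/6)² = 2.778
te_Ticketing = (7 + 4·8 + 9)/6 = 48/6 = 8; σ²_Ticketing = ((9−7)/6)² = 0.111
te_Staff briefing = (5 + 4·7 + 9)/6 = 42/6 = 7; σ²_Staff briefing = ((9−5)/6)² = 0.444
te_Rehearsal = (8 + 4·10 + 18)/6 = 66/6 = 11; σ²_Rehearsal = ((18−8)/6)² = 2.778
te_Signage = (6 + 4·7 + 20)/6 = 54/6 = 9; σ²_Signage = ((20−6)/6)² = 5.444
te_Security plan = (9 + 4·10 + 23)/6 = 72/6 = 12; σ²_Security plan = ((23−9)/6)² = 5.444

Forward pass:
ES_AV setup = 0; EF_AV setup = 6
ES_Stage build = 0; EF_Stage build = 7
ES_Marketing push = 0; EF_Marketing push = 6
ES_Ticketing = 6; EF_Ticketing = 6+8 = 14
ES_Staff briefing = 7; EF_Staff briefing = 7+7 = 14
ES_Rehearsal = 7; EF_Rehearsal = 7+11 = 18
ES_Signage = 14; EF_Signage = 14+9 = 23
ES_Security plan = max(EF_Marketing push=6, EF_Ticketing=14, EF_Rehearsal=18, EF_Signage=23) = 23; EF_Security plan = 23+12 = 35
Expected project duration μ = 35 weeks. Critical path: Stage build → Staff briefing → Signage → Security plan.

Variance along critical path = 7.111 + 0.444 + 5.444 + 5.444 = 18.444; σ = 4.295 weeks.
D = μ + z·σ = 35 + 0.842·4.295 = 38.6 weeks

38.6 weeks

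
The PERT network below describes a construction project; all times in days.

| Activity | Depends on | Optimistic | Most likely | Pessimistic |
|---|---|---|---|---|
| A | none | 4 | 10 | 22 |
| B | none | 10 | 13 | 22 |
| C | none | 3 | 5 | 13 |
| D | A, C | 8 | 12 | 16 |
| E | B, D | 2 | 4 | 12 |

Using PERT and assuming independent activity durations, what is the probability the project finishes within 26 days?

0.293

te_A = (4 + 4·10 + 22)/6 = 66/6 = 11; σ²_A = ((22−4)/6)² = 9.000
te_B = (10 + 4·13 + 22)/6 = 84/6 = 14; σ²_B = ((22−10)/6)² = 4.000
te_C = (3 + 4·5 + 13)/6 = 36/6 = 6; σ²_C = ((13−3)/6)² = 2.778
te_D = (8 + 4·12 + 16)/6 = 72/6 = 12; σ²_D = ((16−8)/6)² = 1.778
te_E = (2 + 4·4 + 12)/6 = 30/6 = 5; σ²_E = ((12−2)/6)² = 2.778

Forward pass:
ES_A = 0; EF_A = 11
ES_B = 0; EF_B = 14
ES_C = 0; EF_C = 6
ES_D = max(EF_A=11, EF_C=6) = 11; EF_D = 11+12 = 23
ES_E = max(EF_B=14, EF_D=23) = 23; EF_E = 23+5 = 28
Expected project duration μ = 28 days. Critical path: A → D → E.

Variance along critical path = 9.000 + 1.778 + 2.778 = 13.556; σ = √13.556 = 3.682 days.
Z = (26 − 28) / 3.682 = -0.543
P(T ≤ 26) = Φ(-0.543) ≈ 0.293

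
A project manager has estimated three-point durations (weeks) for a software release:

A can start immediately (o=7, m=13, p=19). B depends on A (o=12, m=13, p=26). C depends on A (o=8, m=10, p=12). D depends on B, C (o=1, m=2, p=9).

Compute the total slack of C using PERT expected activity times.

5 weeks

te_A = (7 + 4·13 + 19)/6 = 78/6 = 13
te_B = (12 + 4·13 + 26)/6 = 90/6 = 15
te_C = (8 + 4·10 + 12)/6 = 60/6 = 10
te_D = (1 + 4·2 + 9)/6 = 18/6 = 3

Forward pass:
ES_A = 0; EF_A = 13
ES_B = 13; EF_B = 13+15 = 28
ES_C = 13; EF_C = 13+10 = 23
ES_D = max(EF_B=28, EF_C=23) = 28; EF_D = 28+3 = 31
Expected project duration μ = 31 weeks. Critical path: A → B → D.

Backward pass:
LF_D = 31; LS_D = 31−3 = 28
LF_C = LS_D = 28; LS_C = 28−10 = 18
LF_B = LS_D = 28; LS_B = 28−15 = 13
LF_A = min(LS_B=13, LS_C=18) = 13; LS_A = 13−13 = 0
Slack_C = LS_C − ES_C = 18 − 13 = 5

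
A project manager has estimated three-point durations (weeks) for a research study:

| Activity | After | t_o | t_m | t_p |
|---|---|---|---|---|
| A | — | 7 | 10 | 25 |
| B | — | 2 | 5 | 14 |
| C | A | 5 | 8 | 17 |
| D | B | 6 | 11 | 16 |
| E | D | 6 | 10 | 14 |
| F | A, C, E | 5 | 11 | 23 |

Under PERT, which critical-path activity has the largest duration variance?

F

te_A = (7 + 4·10 + 25)/6 = 72/6 = 12; σ²_A = ((25−7)/6)² = 9.000
te_B = (2 + 4·5 + 14)/6 = 36/6 = 6; σ²_B = ((14−2)/6)² = 4.000
te_C = (5 + 4·8 + 17)/6 = 54/6 = 9; σ²_C = ((17−5)/6)² = 4.000
te_D = (6 + 4·11 + 16)/6 = 66/6 = 11; σ²_D = ((16−6)/6)² = 2.778
te_E = (6 + 4·10 + 14)/6 = 60/6 = 10; σ²_E = ((14−6)/6)² = 1.778
te_F = (5 + 4·11 + 23)/6 = 72/6 = 12; σ²_F = ((23−5)/6)² = 9.000

Forward pass:
ES_A = 0; EF_A = 12
ES_B = 0; EF_B = 6
ES_C = 12; EF_C = 12+9 = 21
ES_D = 6; EF_D = 6+11 = 17
ES_E = 17; EF_E = 17+10 = 27
ES_F = max(EF_A=12, EF_C=21, EF_E=27) = 27; EF_F = 27+12 = 39
Expected project duration μ = 39 weeks. Critical path: B → D → E → F.

Variances on critical path: σ²_B=4.000, σ²_D=2.778, σ²_E=1.778, σ²_F=9.000.
Largest is σ²_F = 9.000.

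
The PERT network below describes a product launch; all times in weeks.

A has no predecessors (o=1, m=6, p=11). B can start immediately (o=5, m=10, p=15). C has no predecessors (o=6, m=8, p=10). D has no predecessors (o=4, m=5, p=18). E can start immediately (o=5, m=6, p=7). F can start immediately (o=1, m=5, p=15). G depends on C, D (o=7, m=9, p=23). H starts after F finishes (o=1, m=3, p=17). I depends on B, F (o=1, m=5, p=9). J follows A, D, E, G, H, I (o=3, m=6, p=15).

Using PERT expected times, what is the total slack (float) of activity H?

te_A = (1 + 4·6 + 11)/6 = 36/6 = 6
te_B = (5 + 4·10 + 15)/6 = 60/6 = 10
te_C = (6 + 4·8 + 10)/6 = 48/6 = 8
te_D = (4 + 4·5 + 18)/6 = 42/6 = 7
te_E = (5 + 4·6 + 7)/6 = 36/6 = 6
te_F = (1 + 4·5 + 15)/6 = 36/6 = 6
te_G = (7 + 4·9 + 23)/6 = 66/6 = 11
te_H = (1 + 4·3 + 17)/6 = 30/6 = 5
te_I = (1 + 4·5 + 9)/6 = 30/6 = 5
te_J = (3 + 4·6 + 15)/6 = 42/6 = 7

Forward pass:
ES_A = 0; EF_A = 6
ES_B = 0; EF_B = 10
ES_C = 0; EF_C = 8
ES_D = 0; EF_D = 7
ES_E = 0; EF_E = 6
ES_F = 0; EF_F = 6
ES_G = max(EF_C=8, EF_D=7) = 8; EF_G = 8+11 = 19
ES_H = 6; EF_H = 6+5 = 11
ES_I = max(EF_B=10, EF_F=6) = 10; EF_I = 10+5 = 15
ES_J = max(EF_A=6, EF_D=7, EF_E=6, EF_G=19, EF_H=11, EF_I=15) = 19; EF_J = 19+7 = 26
Expected project duration μ = 26 weeks. Critical path: C → G → J.

Backward pass:
LF_J = 26; LS_J = 26−7 = 19
LF_I = LS_J = 19; LS_I = 19−5 = 14
LF_H = LS_J = 19; LS_H = 19−5 = 14
LF_G = LS_J = 19; LS_G = 19−11 = 8
LF_F = min(LS_H=14, LS_I=14) = 14; LS_F = 14−6 = 8
LF_E = LS_J = 19; LS_E = 19−6 = 13
LF_D = min(LS_G=8, LS_J=19) = 8; LS_D = 8−7 = 1
LF_C = LS_G = 8; LS_C = 8−8 = 0
LF_B = LS_I = 14; LS_B = 14−10 = 4
LF_A = LS_J = 19; LS_A = 19−6 = 13
Slack_H = LS_H − ES_H = 14 − 6 = 8

8 weeks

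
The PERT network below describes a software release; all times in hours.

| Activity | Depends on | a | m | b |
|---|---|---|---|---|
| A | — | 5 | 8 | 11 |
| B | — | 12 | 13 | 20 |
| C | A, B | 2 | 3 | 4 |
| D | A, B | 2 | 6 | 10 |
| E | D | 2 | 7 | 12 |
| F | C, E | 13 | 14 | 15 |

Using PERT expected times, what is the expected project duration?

41 hours

te_A = (5 + 4·8 + 11)/6 = 48/6 = 8
te_B = (12 + 4·13 + 20)/6 = 84/6 = 14
te_C = (2 + 4·3 + 4)/6 = 18/6 = 3
te_D = (2 + 4·6 + 10)/6 = 36/6 = 6
te_E = (2 + 4·7 + 12)/6 = 42/6 = 7
te_F = (13 + 4·14 + 15)/6 = 84/6 = 14

Forward pass:
ES_A = 0; EF_A = 8
ES_B = 0; EF_B = 14
ES_C = max(EF_A=8, EF_B=14) = 14; EF_C = 14+3 = 17
ES_D = max(EF_A=8, EF_B=14) = 14; EF_D = 14+6 = 20
ES_E = 20; EF_E = 20+7 = 27
ES_F = max(EF_C=17, EF_E=27) = 27; EF_F = 27+14 = 41
Expected project duration μ = 41 hours. Critical path: B → D → E → F.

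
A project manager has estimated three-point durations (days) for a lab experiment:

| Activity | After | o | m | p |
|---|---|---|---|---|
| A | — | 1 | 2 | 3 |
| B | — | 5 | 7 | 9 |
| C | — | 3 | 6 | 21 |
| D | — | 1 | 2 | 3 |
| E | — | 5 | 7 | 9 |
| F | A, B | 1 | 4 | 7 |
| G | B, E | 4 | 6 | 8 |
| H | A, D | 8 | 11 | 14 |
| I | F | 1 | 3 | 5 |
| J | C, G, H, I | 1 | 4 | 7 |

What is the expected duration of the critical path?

te_A = (1 + 4·2 + 3)/6 = 12/6 = 2
te_B = (5 + 4·7 + 9)/6 = 42/6 = 7
te_C = (3 + 4·6 + 21)/6 = 48/6 = 8
te_D = (1 + 4·2 + 3)/6 = 12/6 = 2
te_E = (5 + 4·7 + 9)/6 = 42/6 = 7
te_F = (1 + 4·4 + 7)/6 = 24/6 = 4
te_G = (4 + 4·6 + 8)/6 = 36/6 = 6
te_H = (8 + 4·11 + 14)/6 = 66/6 = 11
te_I = (1 + 4·3 + 5)/6 = 18/6 = 3
te_J = (1 + 4·4 + 7)/6 = 24/6 = 4

Forward pass:
ES_A = 0; EF_A = 2
ES_B = 0; EF_B = 7
ES_C = 0; EF_C = 8
ES_D = 0; EF_D = 2
ES_E = 0; EF_E = 7
ES_F = max(EF_A=2, EF_B=7) = 7; EF_F = 7+4 = 11
ES_G = max(EF_B=7, EF_E=7) = 7; EF_G = 7+6 = 13
ES_H = max(EF_A=2, EF_D=2) = 2; EF_H = 2+11 = 13
ES_I = 11; EF_I = 11+3 = 14
ES_J = max(EF_C=8, EF_G=13, EF_H=13, EF_I=14) = 14; EF_J = 14+4 = 18
Expected project duration μ = 18 days. Critical path: B → F → I → J.

18 days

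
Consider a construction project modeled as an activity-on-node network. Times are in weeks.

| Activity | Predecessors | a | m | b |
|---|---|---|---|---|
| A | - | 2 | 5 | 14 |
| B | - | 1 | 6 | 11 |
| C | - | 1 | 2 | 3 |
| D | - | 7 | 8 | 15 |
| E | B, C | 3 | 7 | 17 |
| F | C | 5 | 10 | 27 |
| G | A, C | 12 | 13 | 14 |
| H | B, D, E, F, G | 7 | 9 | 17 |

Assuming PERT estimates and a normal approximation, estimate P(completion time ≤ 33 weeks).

te_A = (2 + 4·5 + 14)/6 = 36/6 = 6; σ²_A = ((14−2)/6)² = 4.000
te_B = (1 + 4·6 + 11)/6 = 36/6 = 6; σ²_B = ((11−1)/6)² = 2.778
te_C = (1 + 4·2 + 3)/6 = 12/6 = 2; σ²_C = ((3−1)/6)² = 0.111
te_D = (7 + 4·8 + 15)/6 = 54/6 = 9; σ²_D = ((15−7)/6)² = 1.778
te_E = (3 + 4·7 + 17)/6 = 48/6 = 8; σ²_E = ((17−3)/6)² = 5.444
te_F = (5 + 4·10 + 27)/6 = 72/6 = 12; σ²_F = ((27−5)/6)² = 13.444
te_G = (12 + 4·13 + 14)/6 = 78/6 = 13; σ²_G = ((14−12)/6)² = 0.111
te_H = (7 + 4·9 + 17)/6 = 60/6 = 10; σ²_H = ((17−7)/6)² = 2.778

Forward pass:
ES_A = 0; EF_A = 6
ES_B = 0; EF_B = 6
ES_C = 0; EF_C = 2
ES_D = 0; EF_D = 9
ES_E = max(EF_B=6, EF_C=2) = 6; EF_E = 6+8 = 14
ES_F = 2; EF_F = 2+12 = 14
ES_G = max(EF_A=6, EF_C=2) = 6; EF_G = 6+13 = 19
ES_H = max(EF_B=6, EF_D=9, EF_E=14, EF_F=14, EF_G=19) = 19; EF_H = 19+10 = 29
Expected project duration μ = 29 weeks. Critical path: A → G → H.

Variance along critical path = 4.000 + 0.111 + 2.778 = 6.889; σ = √6.889 = 2.625 weeks.
Z = (33 − 29) / 2.625 = 1.524
P(T ≤ 33) = Φ(1.524) ≈ 0.936

0.936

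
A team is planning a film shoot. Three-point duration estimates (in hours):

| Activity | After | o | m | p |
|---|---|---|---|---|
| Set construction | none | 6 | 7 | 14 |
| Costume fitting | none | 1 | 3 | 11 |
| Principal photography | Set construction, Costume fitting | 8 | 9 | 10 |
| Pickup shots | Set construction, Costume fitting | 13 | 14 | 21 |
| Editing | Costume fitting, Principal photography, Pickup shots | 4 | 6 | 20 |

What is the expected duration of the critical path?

te_Set construction = (6 + 4·7 + 14)/6 = 48/6 = 8
te_Costume fitting = (1 + 4·3 + 11)/6 = 24/6 = 4
te_Principal photography = (8 + 4·9 + 10)/6 = 54/6 = 9
te_Pickup shots = (13 + 4·14 + 21)/6 = 90/6 = 15
te_Editing = (4 + 4·6 + 20)/6 = 48/6 = 8

Forward pass:
ES_Set construction = 0; EF_Set construction = 8
ES_Costume fitting = 0; EF_Costume fitting = 4
ES_Principal photography = max(EF_Set construction=8, EF_Costume fitting=4) = 8; EF_Principal photography = 8+9 = 17
ES_Pickup shots = max(EF_Set construction=8, EF_Costume fitting=4) = 8; EF_Pickup shots = 8+15 = 23
ES_Editing = max(EF_Costume fitting=4, EF_Principal photography=17, EF_Pickup shots=23) = 23; EF_Editing = 23+8 = 31
Expected project duration μ = 31 hours. Critical path: Set construction → Pickup shots → Editing.

31 hours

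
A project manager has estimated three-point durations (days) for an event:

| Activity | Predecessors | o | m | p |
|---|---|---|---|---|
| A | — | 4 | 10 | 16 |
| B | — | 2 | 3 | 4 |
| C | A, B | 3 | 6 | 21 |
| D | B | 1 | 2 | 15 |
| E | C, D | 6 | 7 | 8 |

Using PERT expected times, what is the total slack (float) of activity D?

te_A = (4 + 4·10 + 16)/6 = 60/6 = 10
te_B = (2 + 4·3 + 4)/6 = 18/6 = 3
te_C = (3 + 4·6 + 21)/6 = 48/6 = 8
te_D = (1 + 4·2 + 15)/6 = 24/6 = 4
te_E = (6 + 4·7 + 8)/6 = 42/6 = 7

Forward pass:
ES_A = 0; EF_A = 10
ES_B = 0; EF_B = 3
ES_C = max(EF_A=10, EF_B=3) = 10; EF_C = 10+8 = 18
ES_D = 3; EF_D = 3+4 = 7
ES_E = max(EF_C=18, EF_D=7) = 18; EF_E = 18+7 = 25
Expected project duration μ = 25 days. Critical path: A → C → E.

Backward pass:
LF_E = 25; LS_E = 25−7 = 18
LF_D = LS_E = 18; LS_D = 18−4 = 14
LF_C = LS_E = 18; LS_C = 18−8 = 10
LF_B = min(LS_C=10, LS_D=14) = 10; LS_B = 10−3 = 7
LF_A = LS_C = 10; LS_A = 10−10 = 0
Slack_D = LS_D − ES_D = 14 − 3 = 11

11 days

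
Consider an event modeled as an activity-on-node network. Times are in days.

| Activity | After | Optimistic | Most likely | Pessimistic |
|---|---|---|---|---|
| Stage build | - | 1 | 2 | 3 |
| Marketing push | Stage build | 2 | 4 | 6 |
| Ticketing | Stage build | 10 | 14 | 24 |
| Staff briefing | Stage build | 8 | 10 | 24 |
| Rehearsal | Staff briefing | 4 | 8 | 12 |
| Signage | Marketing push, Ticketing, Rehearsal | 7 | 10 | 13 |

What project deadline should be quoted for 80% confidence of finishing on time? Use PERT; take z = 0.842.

34.7 days

te_Stage build = (1 + 4·2 + 3)/6 = 12/6 = 2; σ²_Stage build = ((3−1)/6)² = 0.111
te_Marketing push = (2 + 4·4 + 6)/6 = 24/6 = 4; σ²_Marketing push = ((6−2)/6)² = 0.444
te_Ticketing = (10 + 4·14 + 24)/6 = 90/6 = 15; σ²_Ticketing = ((24−10)/6)² = 5.444
te_Staff briefing = (8 + 4·10 + 24)/6 = 72/6 = 12; σ²_Staff briefing = ((24−8)/6)² = 7.111
te_Rehearsal = (4 + 4·8 + 12)/6 = 48/6 = 8; σ²_Rehearsal = ((12−4)/6)² = 1.778
te_Signage = (7 + 4·10 + 13)/6 = 60/6 = 10; σ²_Signage = ((13−7)/6)² = 1.000

Forward pass:
ES_Stage build = 0; EF_Stage build = 2
ES_Marketing push = 2; EF_Marketing push = 2+4 = 6
ES_Ticketing = 2; EF_Ticketing = 2+15 = 17
ES_Staff briefing = 2; EF_Staff briefing = 2+12 = 14
ES_Rehearsal = 14; EF_Rehearsal = 14+8 = 22
ES_Signage = max(EF_Marketing push=6, EF_Ticketing=17, EF_Rehearsal=22) = 22; EF_Signage = 22+10 = 32
Expected project duration μ = 32 days. Critical path: Stage build → Staff briefing → Rehearsal → Signage.

Variance along critical path = 0.111 + 7.111 + 1.778 + 1.000 = 10.000; σ = 3.162 days.
D = μ + z·σ = 32 + 0.842·3.162 = 34.7 days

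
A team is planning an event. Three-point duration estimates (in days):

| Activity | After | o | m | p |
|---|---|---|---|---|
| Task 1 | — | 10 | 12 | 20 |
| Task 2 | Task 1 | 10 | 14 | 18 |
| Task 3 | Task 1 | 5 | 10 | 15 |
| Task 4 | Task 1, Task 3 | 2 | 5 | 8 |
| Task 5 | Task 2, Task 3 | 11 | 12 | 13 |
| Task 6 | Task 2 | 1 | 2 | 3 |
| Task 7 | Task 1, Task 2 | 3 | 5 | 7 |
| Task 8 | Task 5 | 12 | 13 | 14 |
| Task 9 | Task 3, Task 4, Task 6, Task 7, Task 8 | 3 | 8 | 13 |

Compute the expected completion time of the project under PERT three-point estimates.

60 days

te_Task 1 = (10 + 4·12 + 20)/6 = 78/6 = 13
te_Task 2 = (10 + 4·14 + 18)/6 = 84/6 = 14
te_Task 3 = (5 + 4·10 + 15)/6 = 60/6 = 10
te_Task 4 = (2 + 4·5 + 8)/6 = 30/6 = 5
te_Task 5 = (11 + 4·12 + 13)/6 = 72/6 = 12
te_Task 6 = (1 + 4·2 + 3)/6 = 12/6 = 2
te_Task 7 = (3 + 4·5 + 7)/6 = 30/6 = 5
te_Task 8 = (12 + 4·13 + 14)/6 = 78/6 = 13
te_Task 9 = (3 + 4·8 + 13)/6 = 48/6 = 8

Forward pass:
ES_Task 1 = 0; EF_Task 1 = 13
ES_Task 2 = 13; EF_Task 2 = 13+14 = 27
ES_Task 3 = 13; EF_Task 3 = 13+10 = 23
ES_Task 4 = max(EF_Task 1=13, EF_Task 3=23) = 23; EF_Task 4 = 23+5 = 28
ES_Task 5 = max(EF_Task 2=27, EF_Task 3=23) = 27; EF_Task 5 = 27+12 = 39
ES_Task 6 = 27; EF_Task 6 = 27+2 = 29
ES_Task 7 = max(EF_Task 1=13, EF_Task 2=27) = 27; EF_Task 7 = 27+5 = 32
ES_Task 8 = 39; EF_Task 8 = 39+13 = 52
ES_Task 9 = max(EF_Task 3=23, EF_Task 4=28, EF_Task 6=29, EF_Task 7=32, EF_Task 8=52) = 52; EF_Task 9 = 52+8 = 60
Expected project duration μ = 60 days. Critical path: Task 1 → Task 2 → Task 5 → Task 8 → Task 9.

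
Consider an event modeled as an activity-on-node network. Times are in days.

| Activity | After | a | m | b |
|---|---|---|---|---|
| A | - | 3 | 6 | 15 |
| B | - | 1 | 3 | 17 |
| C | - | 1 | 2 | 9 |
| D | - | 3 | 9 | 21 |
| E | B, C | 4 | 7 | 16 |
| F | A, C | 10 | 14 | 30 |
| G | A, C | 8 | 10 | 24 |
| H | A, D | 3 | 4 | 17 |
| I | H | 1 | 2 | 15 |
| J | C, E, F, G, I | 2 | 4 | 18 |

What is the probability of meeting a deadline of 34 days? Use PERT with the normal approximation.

te_A = (3 + 4·6 + 15)/6 = 42/6 = 7; σ²_A = ((15−3)/6)² = 4.000
te_B = (1 + 4·3 + 17)/6 = 30/6 = 5; σ²_B = ((17−1)/6)² = 7.111
te_C = (1 + 4·2 + 9)/6 = 18/6 = 3; σ²_C = ((9−1)/6)² = 1.778
te_D = (3 + 4·9 + 21)/6 = 60/6 = 10; σ²_D = ((21−3)/6)² = 9.000
te_E = (4 + 4·7 + 16)/6 = 48/6 = 8; σ²_E = ((16−4)/6)² = 4.000
te_F = (10 + 4·14 + 30)/6 = 96/6 = 16; σ²_F = ((30−10)/6)² = 11.111
te_G = (8 + 4·10 + 24)/6 = 72/6 = 12; σ²_G = ((24−8)/6)² = 7.111
te_H = (3 + 4·4 + 17)/6 = 36/6 = 6; σ²_H = ((17−3)/6)² = 5.444
te_I = (1 + 4·2 + 15)/6 = 24/6 = 4; σ²_I = ((15−1)/6)² = 5.444
te_J = (2 + 4·4 + 18)/6 = 36/6 = 6; σ²_J = ((18−2)/6)² = 7.111

Forward pass:
ES_A = 0; EF_A = 7
ES_B = 0; EF_B = 5
ES_C = 0; EF_C = 3
ES_D = 0; EF_D = 10
ES_E = max(EF_B=5, EF_C=3) = 5; EF_E = 5+8 = 13
ES_F = max(EF_A=7, EF_C=3) = 7; EF_F = 7+16 = 23
ES_G = max(EF_A=7, EF_C=3) = 7; EF_G = 7+12 = 19
ES_H = max(EF_A=7, EF_D=10) = 10; EF_H = 10+6 = 16
ES_I = 16; EF_I = 16+4 = 20
ES_J = max(EF_C=3, EF_E=13, EF_F=23, EF_G=19, EF_I=20) = 23; EF_J = 23+6 = 29
Expected project duration μ = 29 days. Critical path: A → F → J.

Variance along critical path = 4.000 + 11.111 + 7.111 = 22.222; σ = √22.222 = 4.714 days.
Z = (34 − 29) / 4.714 = 1.061
P(T ≤ 34) = Φ(1.061) ≈ 0.856

0.856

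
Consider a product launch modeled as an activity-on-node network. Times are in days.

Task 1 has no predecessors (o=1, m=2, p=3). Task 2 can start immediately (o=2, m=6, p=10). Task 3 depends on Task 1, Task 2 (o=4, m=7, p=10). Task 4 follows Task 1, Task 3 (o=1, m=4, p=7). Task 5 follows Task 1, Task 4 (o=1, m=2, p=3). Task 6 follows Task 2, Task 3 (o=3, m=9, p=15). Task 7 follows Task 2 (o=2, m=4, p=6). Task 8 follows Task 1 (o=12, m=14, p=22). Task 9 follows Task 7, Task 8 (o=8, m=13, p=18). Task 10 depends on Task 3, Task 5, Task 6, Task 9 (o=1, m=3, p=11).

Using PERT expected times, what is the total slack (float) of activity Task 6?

8 days

te_Task 1 = (1 + 4·2 + 3)/6 = 12/6 = 2
te_Task 2 = (2 + 4·6 + 10)/6 = 36/6 = 6
te_Task 3 = (4 + 4·7 + 10)/6 = 42/6 = 7
te_Task 4 = (1 + 4·4 + 7)/6 = 24/6 = 4
te_Task 5 = (1 + 4·2 + 3)/6 = 12/6 = 2
te_Task 6 = (3 + 4·9 + 15)/6 = 54/6 = 9
te_Task 7 = (2 + 4·4 + 6)/6 = 24/6 = 4
te_Task 8 = (12 + 4·14 + 22)/6 = 90/6 = 15
te_Task 9 = (8 + 4·13 + 18)/6 = 78/6 = 13
te_Task 10 = (1 + 4·3 + 11)/6 = 24/6 = 4

Forward pass:
ES_Task 1 = 0; EF_Task 1 = 2
ES_Task 2 = 0; EF_Task 2 = 6
ES_Task 3 = max(EF_Task 1=2, EF_Task 2=6) = 6; EF_Task 3 = 6+7 = 13
ES_Task 4 = max(EF_Task 1=2, EF_Task 3=13) = 13; EF_Task 4 = 13+4 = 17
ES_Task 5 = max(EF_Task 1=2, EF_Task 4=17) = 17; EF_Task 5 = 17+2 = 19
ES_Task 6 = max(EF_Task 2=6, EF_Task 3=13) = 13; EF_Task 6 = 13+9 = 22
ES_Task 7 = 6; EF_Task 7 = 6+4 = 10
ES_Task 8 = 2; EF_Task 8 = 2+15 = 17
ES_Task 9 = max(EF_Task 7=10, EF_Task 8=17) = 17; EF_Task 9 = 17+13 = 30
ES_Task 10 = max(EF_Task 3=13, EF_Task 5=19, EF_Task 6=22, EF_Task 9=30) = 30; EF_Task 10 = 30+4 = 34
Expected project duration μ = 34 days. Critical path: Task 1 → Task 8 → Task 9 → Task 10.

Backward pass:
LF_Task 10 = 34; LS_Task 10 = 34−4 = 30
LF_Task 9 = LS_Task 10 = 30; LS_Task 9 = 30−13 = 17
LF_Task 8 = LS_Task 9 = 17; LS_Task 8 = 17−15 = 2
LF_Task 7 = LS_Task 9 = 17; LS_Task 7 = 17−4 = 13
LF_Task 6 = LS_Task 10 = 30; LS_Task 6 = 30−9 = 21
LF_Task 5 = LS_Task 10 = 30; LS_Task 5 = 30−2 = 28
LF_Task 4 = LS_Task 5 = 28; LS_Task 4 = 28−4 = 24
LF_Task 3 = min(LS_Task 4=24, LS_Task 6=21, LS_Task 10=30) = 21; LS_Task 3 = 21−7 = 14
LF_Task 2 = min(LS_Task 3=14, LS_Task 6=21, LS_Task 7=13) = 13; LS_Task 2 = 13−6 = 7
LF_Task 1 = min(LS_Task 3=14, LS_Task 4=24, LS_Task 5=28, LS_Task 8=2) = 2; LS_Task 1 = 2−2 = 0
Slack_Task 6 = LS_Task 6 − ES_Task 6 = 21 − 13 = 8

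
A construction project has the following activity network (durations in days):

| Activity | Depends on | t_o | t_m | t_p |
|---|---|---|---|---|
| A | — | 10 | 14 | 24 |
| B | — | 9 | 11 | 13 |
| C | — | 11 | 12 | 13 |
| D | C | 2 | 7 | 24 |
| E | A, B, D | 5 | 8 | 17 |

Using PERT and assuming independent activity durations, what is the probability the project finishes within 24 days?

0.076

te_A = (10 + 4·14 + 24)/6 = 90/6 = 15; σ²_A = ((24−10)/6)² = 5.444
te_B = (9 + 4·11 + 13)/6 = 66/6 = 11; σ²_B = ((13−9)/6)² = 0.444
te_C = (11 + 4·12 + 13)/6 = 72/6 = 12; σ²_C = ((13−11)/6)² = 0.111
te_D = (2 + 4·7 + 24)/6 = 54/6 = 9; σ²_D = ((24−2)/6)² = 13.444
te_E = (5 + 4·8 + 17)/6 = 54/6 = 9; σ²_E = ((17−5)/6)² = 4.000

Forward pass:
ES_A = 0; EF_A = 15
ES_B = 0; EF_B = 11
ES_C = 0; EF_C = 12
ES_D = 12; EF_D = 12+9 = 21
ES_E = max(EF_A=15, EF_B=11, EF_D=21) = 21; EF_E = 21+9 = 30
Expected project duration μ = 30 days. Critical path: C → D → E.

Variance along critical path = 0.111 + 13.444 + 4.000 = 17.556; σ = √17.556 = 4.190 days.
Z = (24 − 30) / 4.190 = -1.432
P(T ≤ 24) = Φ(-1.432) ≈ 0.076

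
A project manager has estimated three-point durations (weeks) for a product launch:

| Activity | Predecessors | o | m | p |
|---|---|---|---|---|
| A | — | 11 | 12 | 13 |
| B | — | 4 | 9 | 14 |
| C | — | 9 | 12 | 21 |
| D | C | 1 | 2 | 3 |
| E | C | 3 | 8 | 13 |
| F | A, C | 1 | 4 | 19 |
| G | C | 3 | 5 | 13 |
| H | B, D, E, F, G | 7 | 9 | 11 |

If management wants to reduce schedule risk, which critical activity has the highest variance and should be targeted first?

te_A = (11 + 4·12 + 13)/6 = 72/6 = 12; σ²_A = ((13−11)/6)² = 0.111
te_B = (4 + 4·9 + 14)/6 = 54/6 = 9; σ²_B = ((14−4)/6)² = 2.778
te_C = (9 + 4·12 + 21)/6 = 78/6 = 13; σ²_C = ((21−9)/6)² = 4.000
te_D = (1 + 4·2 + 3)/6 = 12/6 = 2; σ²_D = ((3−1)/6)² = 0.111
te_E = (3 + 4·8 + 13)/6 = 48/6 = 8; σ²_E = ((13−3)/6)² = 2.778
te_F = (1 + 4·4 + 19)/6 = 36/6 = 6; σ²_F = ((19−1)/6)² = 9.000
te_G = (3 + 4·5 + 13)/6 = 36/6 = 6; σ²_G = ((13−3)/6)² = 2.778
te_H = (7 + 4·9 + 11)/6 = 54/6 = 9; σ²_H = ((11−7)/6)² = 0.444

Forward pass:
ES_A = 0; EF_A = 12
ES_B = 0; EF_B = 9
ES_C = 0; EF_C = 13
ES_D = 13; EF_D = 13+2 = 15
ES_E = 13; EF_E = 13+8 = 21
ES_F = max(EF_A=12, EF_C=13) = 13; EF_F = 13+6 = 19
ES_G = 13; EF_G = 13+6 = 19
ES_H = max(EF_B=9, EF_D=15, EF_E=21, EF_F=19, EF_G=19) = 21; EF_H = 21+9 = 30
Expected project duration μ = 30 weeks. Critical path: C → E → H.

Variances on critical path: σ²_C=4.000, σ²_E=2.778, σ²_H=0.444.
Largest is σ²_C = 4.000.

C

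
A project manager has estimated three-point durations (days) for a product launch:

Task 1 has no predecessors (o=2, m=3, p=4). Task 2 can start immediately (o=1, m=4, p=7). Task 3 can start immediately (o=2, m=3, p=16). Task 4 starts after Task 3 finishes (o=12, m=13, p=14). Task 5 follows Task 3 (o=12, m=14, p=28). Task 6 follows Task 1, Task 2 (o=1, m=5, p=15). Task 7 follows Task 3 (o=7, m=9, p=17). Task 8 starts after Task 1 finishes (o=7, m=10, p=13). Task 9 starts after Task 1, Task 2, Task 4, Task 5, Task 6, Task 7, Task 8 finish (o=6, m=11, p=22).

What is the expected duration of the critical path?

33 days

te_Task 1 = (2 + 4·3 + 4)/6 = 18/6 = 3
te_Task 2 = (1 + 4·4 + 7)/6 = 24/6 = 4
te_Task 3 = (2 + 4·3 + 16)/6 = 30/6 = 5
te_Task 4 = (12 + 4·13 + 14)/6 = 78/6 = 13
te_Task 5 = (12 + 4·14 + 28)/6 = 96/6 = 16
te_Task 6 = (1 + 4·5 + 15)/6 = 36/6 = 6
te_Task 7 = (7 + 4·9 + 17)/6 = 60/6 = 10
te_Task 8 = (7 + 4·10 + 13)/6 = 60/6 = 10
te_Task 9 = (6 + 4·11 + 22)/6 = 72/6 = 12

Forward pass:
ES_Task 1 = 0; EF_Task 1 = 3
ES_Task 2 = 0; EF_Task 2 = 4
ES_Task 3 = 0; EF_Task 3 = 5
ES_Task 4 = 5; EF_Task 4 = 5+13 = 18
ES_Task 5 = 5; EF_Task 5 = 5+16 = 21
ES_Task 6 = max(EF_Task 1=3, EF_Task 2=4) = 4; EF_Task 6 = 4+6 = 10
ES_Task 7 = 5; EF_Task 7 = 5+10 = 15
ES_Task 8 = 3; EF_Task 8 = 3+10 = 13
ES_Task 9 = max(EF_Task 1=3, EF_Task 2=4, EF_Task 4=18, EF_Task 5=21, EF_Task 6=10, EF_Task 7=15, EF_Task 8=13) = 21; EF_Task 9 = 21+12 = 33
Expected project duration μ = 33 days. Critical path: Task 3 → Task 5 → Task 9.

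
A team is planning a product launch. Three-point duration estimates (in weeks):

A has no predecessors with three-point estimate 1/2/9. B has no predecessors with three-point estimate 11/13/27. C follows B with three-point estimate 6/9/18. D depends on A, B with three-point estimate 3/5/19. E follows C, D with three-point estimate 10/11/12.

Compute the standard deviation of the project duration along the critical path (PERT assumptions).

3.35 weeks

te_A = (1 + 4·2 + 9)/6 = 18/6 = 3; σ²_A = ((9−1)/6)² = 1.778
te_B = (11 + 4·13 + 27)/6 = 90/6 = 15; σ²_B = ((27−11)/6)² = 7.111
te_C = (6 + 4·9 + 18)/6 = 60/6 = 10; σ²_C = ((18−6)/6)² = 4.000
te_D = (3 + 4·5 + 19)/6 = 42/6 = 7; σ²_D = ((19−3)/6)² = 7.111
te_E = (10 + 4·11 + 12)/6 = 66/6 = 11; σ²_E = ((12−10)/6)² = 0.111

Forward pass:
ES_A = 0; EF_A = 3
ES_B = 0; EF_B = 15
ES_C = 15; EF_C = 15+10 = 25
ES_D = max(EF_A=3, EF_B=15) = 15; EF_D = 15+7 = 22
ES_E = max(EF_C=25, EF_D=22) = 25; EF_E = 25+11 = 36
Expected project duration μ = 36 weeks. Critical path: B → C → E.

Variance along critical path = 7.111 + 4.000 + 0.111 = 11.222
σ = √11.222 = 3.350 weeks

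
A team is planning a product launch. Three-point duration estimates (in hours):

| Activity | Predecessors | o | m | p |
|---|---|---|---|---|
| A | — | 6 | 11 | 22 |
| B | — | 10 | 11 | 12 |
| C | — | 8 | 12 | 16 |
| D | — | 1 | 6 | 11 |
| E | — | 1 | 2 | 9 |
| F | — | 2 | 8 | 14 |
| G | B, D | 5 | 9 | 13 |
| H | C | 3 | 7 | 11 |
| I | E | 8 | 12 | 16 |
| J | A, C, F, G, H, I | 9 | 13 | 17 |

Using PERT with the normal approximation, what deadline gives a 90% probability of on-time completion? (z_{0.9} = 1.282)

te_A = (6 + 4·11 + 22)/6 = 72/6 = 12; σ²_A = ((22−6)/6)² = 7.111
te_B = (10 + 4·11 + 12)/6 = 66/6 = 11; σ²_B = ((12−10)/6)² = 0.111
te_C = (8 + 4·12 + 16)/6 = 72/6 = 12; σ²_C = ((16−8)/6)² = 1.778
te_D = (1 + 4·6 + 11)/6 = 36/6 = 6; σ²_D = ((11−1)/6)² = 2.778
te_E = (1 + 4·2 + 9)/6 = 18/6 = 3; σ²_E = ((9−1)/6)² = 1.778
te_F = (2 + 4·8 + 14)/6 = 48/6 = 8; σ²_F = ((14−2)/6)² = 4.000
te_G = (5 + 4·9 + 13)/6 = 54/6 = 9; σ²_G = ((13−5)/6)² = 1.778
te_H = (3 + 4·7 + 11)/6 = 42/6 = 7; σ²_H = ((11−3)/6)² = 1.778
te_I = (8 + 4·12 + 16)/6 = 72/6 = 12; σ²_I = ((16−8)/6)² = 1.778
te_J = (9 + 4·13 + 17)/6 = 78/6 = 13; σ²_J = ((17−9)/6)² = 1.778

Forward pass:
ES_A = 0; EF_A = 12
ES_B = 0; EF_B = 11
ES_C = 0; EF_C = 12
ES_D = 0; EF_D = 6
ES_E = 0; EF_E = 3
ES_F = 0; EF_F = 8
ES_G = max(EF_B=11, EF_D=6) = 11; EF_G = 11+9 = 20
ES_H = 12; EF_H = 12+7 = 19
ES_I = 3; EF_I = 3+12 = 15
ES_J = max(EF_A=12, EF_C=12, EF_F=8, EF_G=20, EF_H=19, EF_I=15) = 20; EF_J = 20+13 = 33
Expected project duration μ = 33 hours. Critical path: B → G → J.

Variance along critical path = 0.111 + 1.778 + 1.778 = 3.667; σ = 1.915 hours.
D = μ + z·σ = 33 + 1.282·1.915 = 35.5 hours

35.5 hours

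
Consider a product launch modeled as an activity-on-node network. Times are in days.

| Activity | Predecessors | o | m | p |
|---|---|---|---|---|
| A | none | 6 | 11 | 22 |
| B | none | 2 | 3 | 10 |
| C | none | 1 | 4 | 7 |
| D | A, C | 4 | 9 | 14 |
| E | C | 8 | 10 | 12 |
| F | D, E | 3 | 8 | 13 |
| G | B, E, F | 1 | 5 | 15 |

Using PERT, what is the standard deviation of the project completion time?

4.26 days

te_A = (6 + 4·11 + 22)/6 = 72/6 = 12; σ²_A = ((22−6)/6)² = 7.111
te_B = (2 + 4·3 + 10)/6 = 24/6 = 4; σ²_B = ((10−2)/6)² = 1.778
te_C = (1 + 4·4 + 7)/6 = 24/6 = 4; σ²_C = ((7−1)/6)² = 1.000
te_D = (4 + 4·9 + 14)/6 = 54/6 = 9; σ²_D = ((14−4)/6)² = 2.778
te_E = (8 + 4·10 + 12)/6 = 60/6 = 10; σ²_E = ((12−8)/6)² = 0.444
te_F = (3 + 4·8 + 13)/6 = 48/6 = 8; σ²_F = ((13−3)/6)² = 2.778
te_G = (1 + 4·5 + 15)/6 = 36/6 = 6; σ²_G = ((15−1)/6)² = 5.444

Forward pass:
ES_A = 0; EF_A = 12
ES_B = 0; EF_B = 4
ES_C = 0; EF_C = 4
ES_D = max(EF_A=12, EF_C=4) = 12; EF_D = 12+9 = 21
ES_E = 4; EF_E = 4+10 = 14
ES_F = max(EF_D=21, EF_E=14) = 21; EF_F = 21+8 = 29
ES_G = max(EF_B=4, EF_E=14, EF_F=29) = 29; EF_G = 29+6 = 35
Expected project duration μ = 35 days. Critical path: A → D → F → G.

Variance along critical path = 7.111 + 2.778 + 2.778 + 5.444 = 18.111
σ = √18.111 = 4.256 days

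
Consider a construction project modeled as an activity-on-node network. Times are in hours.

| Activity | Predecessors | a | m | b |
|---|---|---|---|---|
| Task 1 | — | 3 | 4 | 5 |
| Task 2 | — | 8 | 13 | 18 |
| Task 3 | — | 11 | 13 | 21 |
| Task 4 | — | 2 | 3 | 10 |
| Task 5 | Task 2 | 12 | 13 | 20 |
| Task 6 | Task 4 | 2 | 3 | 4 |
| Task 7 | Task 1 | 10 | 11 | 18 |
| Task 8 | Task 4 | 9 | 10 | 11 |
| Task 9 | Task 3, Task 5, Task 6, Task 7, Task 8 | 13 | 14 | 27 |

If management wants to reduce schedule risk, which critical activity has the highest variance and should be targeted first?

te_Task 1 = (3 + 4·4 + 5)/6 = 24/6 = 4; σ²_Task 1 = ((5−3)/6)² = 0.111
te_Task 2 = (8 + 4·13 + 18)/6 = 78/6 = 13; σ²_Task 2 = ((18−8)/6)² = 2.778
te_Task 3 = (11 + 4·13 + 21)/6 = 84/6 = 14; σ²_Task 3 = ((21−11)/6)² = 2.778
te_Task 4 = (2 + 4·3 + 10)/6 = 24/6 = 4; σ²_Task 4 = ((10−2)/6)² = 1.778
te_Task 5 = (12 + 4·13 + 20)/6 = 84/6 = 14; σ²_Task 5 = ((20−12)/6)² = 1.778
te_Task 6 = (2 + 4·3 + 4)/6 = 18/6 = 3; σ²_Task 6 = ((4−2)/6)² = 0.111
te_Task 7 = (10 + 4·11 + 18)/6 = 72/6 = 12; σ²_Task 7 = ((18−10)/6)² = 1.778
te_Task 8 = (9 + 4·10 + 11)/6 = 60/6 = 10; σ²_Task 8 = ((11−9)/6)² = 0.111
te_Task 9 = (13 + 4·14 + 27)/6 = 96/6 = 16; σ²_Task 9 = ((27−13)/6)² = 5.444

Forward pass:
ES_Task 1 = 0; EF_Task 1 = 4
ES_Task 2 = 0; EF_Task 2 = 13
ES_Task 3 = 0; EF_Task 3 = 14
ES_Task 4 = 0; EF_Task 4 = 4
ES_Task 5 = 13; EF_Task 5 = 13+14 = 27
ES_Task 6 = 4; EF_Task 6 = 4+3 = 7
ES_Task 7 = 4; EF_Task 7 = 4+12 = 16
ES_Task 8 = 4; EF_Task 8 = 4+10 = 14
ES_Task 9 = max(EF_Task 3=14, EF_Task 5=27, EF_Task 6=7, EF_Task 7=16, EF_Task 8=14) = 27; EF_Task 9 = 27+16 = 43
Expected project duration μ = 43 hours. Critical path: Task 2 → Task 5 → Task 9.

Variances on critical path: σ²_Task 2=2.778, σ²_Task 5=1.778, σ²_Task 9=5.444.
Largest is σ²_Task 9 = 5.444.

Task 9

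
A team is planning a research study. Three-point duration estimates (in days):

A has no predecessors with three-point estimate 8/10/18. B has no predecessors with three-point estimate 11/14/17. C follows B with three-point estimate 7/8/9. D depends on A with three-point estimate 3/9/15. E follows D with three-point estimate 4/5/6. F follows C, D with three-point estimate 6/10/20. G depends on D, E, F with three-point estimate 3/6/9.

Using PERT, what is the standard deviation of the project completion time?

te_A = (8 + 4·10 + 18)/6 = 66/6 = 11; σ²_A = ((18−8)/6)² = 2.778
te_B = (11 + 4·14 + 17)/6 = 84/6 = 14; σ²_B = ((17−11)/6)² = 1.000
te_C = (7 + 4·8 + 9)/6 = 48/6 = 8; σ²_C = ((9−7)/6)² = 0.111
te_D = (3 + 4·9 + 15)/6 = 54/6 = 9; σ²_D = ((15−3)/6)² = 4.000
te_E = (4 + 4·5 + 6)/6 = 30/6 = 5; σ²_E = ((6−4)/6)² = 0.111
te_F = (6 + 4·10 + 20)/6 = 66/6 = 11; σ²_F = ((20−6)/6)² = 5.444
te_G = (3 + 4·6 + 9)/6 = 36/6 = 6; σ²_G = ((9−3)/6)² = 1.000

Forward pass:
ES_A = 0; EF_A = 11
ES_B = 0; EF_B = 14
ES_C = 14; EF_C = 14+8 = 22
ES_D = 11; EF_D = 11+9 = 20
ES_E = 20; EF_E = 20+5 = 25
ES_F = max(EF_C=22, EF_D=20) = 22; EF_F = 22+11 = 33
ES_G = max(EF_D=20, EF_E=25, EF_F=33) = 33; EF_G = 33+6 = 39
Expected project duration μ = 39 days. Critical path: B → C → F → G.

Variance along critical path = 1.000 + 0.111 + 5.444 + 1.000 = 7.556
σ = √7.556 = 2.749 days

2.75 days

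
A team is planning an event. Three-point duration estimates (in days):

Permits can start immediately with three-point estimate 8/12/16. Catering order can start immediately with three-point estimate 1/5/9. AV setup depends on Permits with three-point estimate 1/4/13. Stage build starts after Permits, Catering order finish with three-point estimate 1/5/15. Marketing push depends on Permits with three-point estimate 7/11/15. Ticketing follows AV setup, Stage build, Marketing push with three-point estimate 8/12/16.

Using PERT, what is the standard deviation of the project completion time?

te_Permits = (8 + 4·12 + 16)/6 = 72/6 = 12; σ²_Permits = ((16−8)/6)² = 1.778
te_Catering order = (1 + 4·5 + 9)/6 = 30/6 = 5; σ²_Catering order = ((9−1)/6)² = 1.778
te_AV setup = (1 + 4·4 + 13)/6 = 30/6 = 5; σ²_AV setup = ((13−1)/6)² = 4.000
te_Stage build = (1 + 4·5 + 15)/6 = 36/6 = 6; σ²_Stage build = ((15−1)/6)² = 5.444
te_Marketing push = (7 + 4·11 + 15)/6 = 66/6 = 11; σ²_Marketing push = ((15−7)/6)² = 1.778
te_Ticketing = (8 + 4·12 + 16)/6 = 72/6 = 12; σ²_Ticketing = ((16−8)/6)² = 1.778

Forward pass:
ES_Permits = 0; EF_Permits = 12
ES_Catering order = 0; EF_Catering order = 5
ES_AV setup = 12; EF_AV setup = 12+5 = 17
ES_Stage build = max(EF_Permits=12, EF_Catering order=5) = 12; EF_Stage build = 12+6 = 18
ES_Marketing push = 12; EF_Marketing push = 12+11 = 23
ES_Ticketing = max(EF_AV setup=17, EF_Stage build=18, EF_Marketing push=23) = 23; EF_Ticketing = 23+12 = 35
Expected project duration μ = 35 days. Critical path: Permits → Marketing push → Ticketing.

Variance along critical path = 1.778 + 1.778 + 1.778 = 5.333
σ = √5.333 = 2.309 days

2.31 days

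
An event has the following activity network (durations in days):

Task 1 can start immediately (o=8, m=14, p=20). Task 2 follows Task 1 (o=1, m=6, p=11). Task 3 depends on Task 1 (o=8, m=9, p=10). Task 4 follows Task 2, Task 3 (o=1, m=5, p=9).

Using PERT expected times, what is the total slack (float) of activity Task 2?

te_Task 1 = (8 + 4·14 + 20)/6 = 84/6 = 14
te_Task 2 = (1 + 4·6 + 11)/6 = 36/6 = 6
te_Task 3 = (8 + 4·9 + 10)/6 = 54/6 = 9
te_Task 4 = (1 + 4·5 + 9)/6 = 30/6 = 5

Forward pass:
ES_Task 1 = 0; EF_Task 1 = 14
ES_Task 2 = 14; EF_Task 2 = 14+6 = 20
ES_Task 3 = 14; EF_Task 3 = 14+9 = 23
ES_Task 4 = max(EF_Task 2=20, EF_Task 3=23) = 23; EF_Task 4 = 23+5 = 28
Expected project duration μ = 28 days. Critical path: Task 1 → Task 3 → Task 4.

Backward pass:
LF_Task 4 = 28; LS_Task 4 = 28−5 = 23
LF_Task 3 = LS_Task 4 = 23; LS_Task 3 = 23−9 = 14
LF_Task 2 = LS_Task 4 = 23; LS_Task 2 = 23−6 = 17
LF_Task 1 = min(LS_Task 2=17, LS_Task 3=14) = 14; LS_Task 1 = 14−14 = 0
Slack_Task 2 = LS_Task 2 − ES_Task 2 = 17 − 14 = 3

3 days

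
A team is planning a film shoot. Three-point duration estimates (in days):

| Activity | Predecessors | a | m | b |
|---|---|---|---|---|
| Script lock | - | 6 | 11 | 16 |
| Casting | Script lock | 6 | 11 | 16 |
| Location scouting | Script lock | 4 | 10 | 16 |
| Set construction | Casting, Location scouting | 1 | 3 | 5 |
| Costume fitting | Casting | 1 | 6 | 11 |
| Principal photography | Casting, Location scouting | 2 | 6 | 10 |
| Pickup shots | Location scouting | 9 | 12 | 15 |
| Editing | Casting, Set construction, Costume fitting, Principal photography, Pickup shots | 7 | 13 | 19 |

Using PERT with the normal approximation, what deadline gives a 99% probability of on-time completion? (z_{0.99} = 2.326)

54.0 days

te_Script lock = (6 + 4·11 + 16)/6 = 66/6 = 11; σ²_Script lock = ((16−6)/6)² = 2.778
te_Casting = (6 + 4·11 + 16)/6 = 66/6 = 11; σ²_Casting = ((16−6)/6)² = 2.778
te_Location scouting = (4 + 4·10 + 16)/6 = 60/6 = 10; σ²_Location scouting = ((16−4)/6)² = 4.000
te_Set construction = (1 + 4·3 + 5)/6 = 18/6 = 3; σ²_Set construction = ((5−1)/6)² = 0.444
te_Costume fitting = (1 + 4·6 + 11)/6 = 36/6 = 6; σ²_Costume fitting = ((11−1)/6)² = 2.778
te_Principal photography = (2 + 4·6 + 10)/6 = 36/6 = 6; σ²_Principal photography = ((10−2)/6)² = 1.778
te_Pickup shots = (9 + 4·12 + 15)/6 = 72/6 = 12; σ²_Pickup shots = ((15−9)/6)² = 1.000
te_Editing = (7 + 4·13 + 19)/6 = 78/6 = 13; σ²_Editing = ((19−7)/6)² = 4.000

Forward pass:
ES_Script lock = 0; EF_Script lock = 11
ES_Casting = 11; EF_Casting = 11+11 = 22
ES_Location scouting = 11; EF_Location scouting = 11+10 = 21
ES_Set construction = max(EF_Casting=22, EF_Location scouting=21) = 22; EF_Set construction = 22+3 = 25
ES_Costume fitting = 22; EF_Costume fitting = 22+6 = 28
ES_Principal photography = max(EF_Casting=22, EF_Location scouting=21) = 22; EF_Principal photography = 22+6 = 28
ES_Pickup shots = 21; EF_Pickup shots = 21+12 = 33
ES_Editing = max(EF_Casting=22, EF_Set construction=25, EF_Costume fitting=28, EF_Principal photography=28, EF_Pickup shots=33) = 33; EF_Editing = 33+13 = 46
Expected project duration μ = 46 days. Critical path: Script lock → Location scouting → Pickup shots → Editing.

Variance along critical path = 2.778 + 4.000 + 1.000 + 4.000 = 11.778; σ = 3.432 days.
D = μ + z·σ = 46 + 2.326·3.432 = 54.0 days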